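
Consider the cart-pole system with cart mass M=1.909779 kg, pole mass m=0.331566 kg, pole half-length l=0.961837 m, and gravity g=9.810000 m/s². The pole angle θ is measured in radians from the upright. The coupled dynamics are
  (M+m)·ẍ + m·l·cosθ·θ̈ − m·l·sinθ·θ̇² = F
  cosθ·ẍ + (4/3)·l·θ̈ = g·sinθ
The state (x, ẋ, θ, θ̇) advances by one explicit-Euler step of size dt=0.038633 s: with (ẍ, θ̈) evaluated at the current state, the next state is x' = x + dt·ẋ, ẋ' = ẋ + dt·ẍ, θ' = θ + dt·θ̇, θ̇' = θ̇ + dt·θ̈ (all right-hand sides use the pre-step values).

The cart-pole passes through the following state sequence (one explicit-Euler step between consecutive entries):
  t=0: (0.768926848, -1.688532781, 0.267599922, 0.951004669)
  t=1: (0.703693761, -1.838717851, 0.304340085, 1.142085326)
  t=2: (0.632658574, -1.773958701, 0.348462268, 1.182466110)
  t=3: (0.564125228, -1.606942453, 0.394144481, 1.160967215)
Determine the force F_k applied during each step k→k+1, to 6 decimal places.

F_0 = -7.268237 N
F_1 = 3.950457 N
F_2 = 9.370607 N

step 0→1:
  ẍ = (ẋ'−ẋ)/dt = (-1.838717851−-1.688532781)/0.038633 = -3.887481
  θ̈ = (θ̇'−θ̇)/dt = (1.142085326−0.951004669)/0.038633 = 4.946048
  sinθ=0.264418, cosθ=0.964408
  F = (M+m)·ẍ + m·l·cosθ·θ̈ − m·l·sinθ·θ̇² = -8.713187 + 1.521215 − 0.076265 = -7.268237
step 1→2:
  ẍ = (ẋ'−ẋ)/dt = (-1.773958701−-1.838717851)/0.038633 = 1.676265
  θ̈ = (θ̇'−θ̇)/dt = (1.182466110−1.142085326)/0.038633 = 1.045241
  sinθ=0.299664, cosθ=0.954045
  F = (M+m)·ẍ + m·l·cosθ·θ̈ − m·l·sinθ·θ̇² = 3.757088 + 0.318022 − 0.124653 = 3.950457
step 2→3:
  ẍ = (ẋ'−ẋ)/dt = (-1.606942453−-1.773958701)/0.038633 = 4.323150
  θ̈ = (θ̇'−θ̇)/dt = (1.160967215−1.182466110)/0.038633 = -0.556490
  sinθ=0.341453, cosθ=0.939899
  F = (M+m)·ẍ + m·l·cosθ·θ̈ − m·l·sinθ·θ̇² = 9.689670 + -0.166805 − 0.152258 = 9.370607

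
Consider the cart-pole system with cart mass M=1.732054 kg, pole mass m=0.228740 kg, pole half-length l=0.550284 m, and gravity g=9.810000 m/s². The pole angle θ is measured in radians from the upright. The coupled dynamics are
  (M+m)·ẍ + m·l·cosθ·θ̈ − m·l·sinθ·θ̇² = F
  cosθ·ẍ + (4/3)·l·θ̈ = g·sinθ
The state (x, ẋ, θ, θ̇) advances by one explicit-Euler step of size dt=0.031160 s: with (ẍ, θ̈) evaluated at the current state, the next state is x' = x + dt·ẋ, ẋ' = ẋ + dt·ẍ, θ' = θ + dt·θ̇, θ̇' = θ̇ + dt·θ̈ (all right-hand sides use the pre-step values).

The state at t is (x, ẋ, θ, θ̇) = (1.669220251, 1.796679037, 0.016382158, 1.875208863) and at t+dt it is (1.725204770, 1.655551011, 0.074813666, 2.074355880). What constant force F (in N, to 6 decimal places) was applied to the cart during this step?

F = -8.083609 N

ẍ = (ẋ'−ẋ)/dt = (1.655551011−1.796679037)/0.031160 = -4.529141
θ̈ = (θ̇'−θ̇)/dt = (2.074355880−1.875208863)/0.031160 = 6.391111
sinθ=0.016381, cosθ=0.999866
F = (M+m)·ẍ + m·l·cosθ·θ̈ − m·l·sinθ·θ̇² = -8.880712 + 0.804354 − 0.007251 = -8.083609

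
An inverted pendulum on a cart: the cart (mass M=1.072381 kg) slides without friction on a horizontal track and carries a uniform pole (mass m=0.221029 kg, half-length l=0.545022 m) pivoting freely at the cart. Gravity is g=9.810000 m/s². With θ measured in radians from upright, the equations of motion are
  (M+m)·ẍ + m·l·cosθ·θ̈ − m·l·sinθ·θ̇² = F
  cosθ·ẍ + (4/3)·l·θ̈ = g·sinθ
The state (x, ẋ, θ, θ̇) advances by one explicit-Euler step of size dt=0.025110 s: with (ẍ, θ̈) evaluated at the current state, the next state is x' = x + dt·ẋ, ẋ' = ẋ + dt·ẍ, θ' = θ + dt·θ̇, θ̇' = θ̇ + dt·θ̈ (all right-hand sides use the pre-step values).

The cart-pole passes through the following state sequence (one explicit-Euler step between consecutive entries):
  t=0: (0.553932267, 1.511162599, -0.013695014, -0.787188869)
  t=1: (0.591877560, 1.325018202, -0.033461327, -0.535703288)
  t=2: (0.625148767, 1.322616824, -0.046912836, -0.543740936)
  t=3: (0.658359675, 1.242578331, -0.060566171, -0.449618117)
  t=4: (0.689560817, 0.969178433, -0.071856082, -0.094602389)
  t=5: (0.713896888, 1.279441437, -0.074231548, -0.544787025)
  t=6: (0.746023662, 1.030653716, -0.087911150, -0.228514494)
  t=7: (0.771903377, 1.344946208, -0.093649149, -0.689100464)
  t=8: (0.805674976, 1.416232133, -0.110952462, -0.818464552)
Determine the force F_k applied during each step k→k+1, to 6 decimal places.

F_0 = -8.380837 N
F_1 = -0.161077 N
F_2 = -3.670034 N
F_3 = -12.381217 N
F_4 = 13.827454 N
F_5 = -11.299199 N
F_6 = 13.988546 N
F_7 = 3.059363 N

step 0→1:
  ẍ = (ẋ'−ẋ)/dt = (1.325018202−1.511162599)/0.025110 = -7.413158
  θ̈ = (θ̇'−θ̇)/dt = (-0.535703288−-0.787188869)/0.025110 = 10.015356
  sinθ=-0.013695, cosθ=0.999906
  F = (M+m)·ẍ + m·l·cosθ·θ̈ − m·l·sinθ·θ̇² = -9.588253 + 1.206393 − -0.001022 = -8.380837
step 1→2:
  ẍ = (ẋ'−ẋ)/dt = (1.322616824−1.325018202)/0.025110 = -0.095634
  θ̈ = (θ̇'−θ̇)/dt = (-0.543740936−-0.535703288)/0.025110 = -0.320097
  sinθ=-0.033455, cosθ=0.999440
  F = (M+m)·ẍ + m·l·cosθ·θ̈ − m·l·sinθ·θ̇² = -0.123694 + -0.038539 − -0.001157 = -0.161077
step 2→3:
  ẍ = (ẋ'−ẋ)/dt = (1.242578331−1.322616824)/0.025110 = -3.187515
  θ̈ = (θ̇'−θ̇)/dt = (-0.449618117−-0.543740936)/0.025110 = 3.748420
  sinθ=-0.046896, cosθ=0.998900
  F = (M+m)·ẍ + m·l·cosθ·θ̈ − m·l·sinθ·θ̇² = -4.122763 + 0.451059 − -0.001670 = -3.670034
step 3→4:
  ẍ = (ẋ'−ẋ)/dt = (0.969178433−1.242578331)/0.025110 = -10.888088
  θ̈ = (θ̇'−θ̇)/dt = (-0.094602389−-0.449618117)/0.025110 = 14.138420
  sinθ=-0.060529, cosθ=0.998166
  F = (M+m)·ẍ + m·l·cosθ·θ̈ − m·l·sinθ·θ̇² = -14.082762 + 1.700071 − -0.001474 = -12.381217
step 4→5:
  ẍ = (ẋ'−ẋ)/dt = (1.279441437−0.969178433)/0.025110 = 12.356153
  θ̈ = (θ̇'−θ̇)/dt = (-0.544787025−-0.094602389)/0.025110 = -17.928500
  sinθ=-0.071794, cosθ=0.997419
  F = (M+m)·ẍ + m·l·cosθ·θ̈ − m·l·sinθ·θ̇² = 15.981572 + -2.154195 − -0.000077 = 13.827454
step 5→6:
  ẍ = (ẋ'−ẋ)/dt = (1.030653716−1.279441437)/0.025110 = -9.907914
  θ̈ = (θ̇'−θ̇)/dt = (-0.228514494−-0.544787025)/0.025110 = 12.595481
  sinθ=-0.074163, cosθ=0.997246
  F = (M+m)·ẍ + m·l·cosθ·θ̈ − m·l·sinθ·θ̇² = -12.814995 + 1.513144 − -0.002652 = -11.299199
step 6→7:
  ẍ = (ẋ'−ẋ)/dt = (1.344946208−1.030653716)/0.025110 = 12.516627
  θ̈ = (θ̇'−θ̇)/dt = (-0.689100464−-0.228514494)/0.025110 = -18.342731
  sinθ=-0.087798, cosθ=0.996138
  F = (M+m)·ẍ + m·l·cosθ·θ̈ − m·l·sinθ·θ̇² = 16.189130 + -2.201136 − -0.000552 = 13.988546
step 7→8:
  ẍ = (ẋ'−ẋ)/dt = (1.416232133−1.344946208)/0.025110 = 2.838946
  θ̈ = (θ̇'−θ̇)/dt = (-0.818464552−-0.689100464)/0.025110 = -5.151895
  sinθ=-0.093512, cosθ=0.995618
  F = (M+m)·ẍ + m·l·cosθ·θ̈ − m·l·sinθ·θ̇² = 3.671921 + -0.617907 − -0.005349 = 3.059363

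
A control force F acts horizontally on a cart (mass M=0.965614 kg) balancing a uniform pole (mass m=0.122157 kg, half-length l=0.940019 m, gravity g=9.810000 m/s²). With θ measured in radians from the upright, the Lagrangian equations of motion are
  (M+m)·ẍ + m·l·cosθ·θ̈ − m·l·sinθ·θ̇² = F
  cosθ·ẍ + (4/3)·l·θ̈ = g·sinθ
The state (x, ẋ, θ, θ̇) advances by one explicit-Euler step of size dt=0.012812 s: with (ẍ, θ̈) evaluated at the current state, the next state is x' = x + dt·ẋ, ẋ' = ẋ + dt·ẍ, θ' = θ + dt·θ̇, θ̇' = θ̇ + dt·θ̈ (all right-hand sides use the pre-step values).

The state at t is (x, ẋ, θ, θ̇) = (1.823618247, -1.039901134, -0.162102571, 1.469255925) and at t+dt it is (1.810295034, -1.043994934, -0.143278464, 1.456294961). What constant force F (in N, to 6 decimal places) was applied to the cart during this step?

ẍ = (ẋ'−ẋ)/dt = (-1.043994934−-1.039901134)/0.012812 = -0.319529
θ̈ = (θ̇'−θ̇)/dt = (1.456294961−1.469255925)/0.012812 = -1.011627
sinθ=-0.161394, cosθ=0.986890
F = (M+m)·ẍ + m·l·cosθ·θ̈ − m·l·sinθ·θ̇² = -0.347574 + -0.114642 − -0.040007 = -0.422209

F = -0.422209 N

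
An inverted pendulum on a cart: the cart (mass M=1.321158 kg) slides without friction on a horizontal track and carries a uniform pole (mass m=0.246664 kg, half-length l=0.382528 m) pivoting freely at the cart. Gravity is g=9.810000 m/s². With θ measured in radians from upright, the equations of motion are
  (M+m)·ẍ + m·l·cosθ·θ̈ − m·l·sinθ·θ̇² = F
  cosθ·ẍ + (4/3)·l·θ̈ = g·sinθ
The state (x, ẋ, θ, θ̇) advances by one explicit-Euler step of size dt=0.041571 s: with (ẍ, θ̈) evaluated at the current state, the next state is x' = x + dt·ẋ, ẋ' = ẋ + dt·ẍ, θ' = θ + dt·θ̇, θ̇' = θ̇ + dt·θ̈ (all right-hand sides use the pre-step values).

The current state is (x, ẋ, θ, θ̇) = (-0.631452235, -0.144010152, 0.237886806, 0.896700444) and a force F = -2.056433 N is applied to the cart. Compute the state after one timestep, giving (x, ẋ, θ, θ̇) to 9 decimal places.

sinθ=0.235649472, cosθ=0.971838117
temp = (F + m·l·θ̇²·sinθ)/(M+m) = (-2.056433 + 0.017878465)/1.567822 = -1.300246160
θ̈ = (g·sinθ − cosθ·temp)/(l·(4/3 − m·cos²θ/(M+m))) = 7.889182182
ẍ = temp − m·l·θ̈·cosθ/(M+m) = -1.761668013
Euler: x'=-0.631452235+0.041571·-0.144010152=-0.637438881, ẋ'=-0.144010152+0.041571·-1.761668013=-0.217244453
       θ'=0.237886806+0.041571·0.896700444=0.275163540, θ̇'=0.896700444+0.041571·7.889182182=1.224661637

(-0.637438881, -0.217244453, 0.275163540, 1.224661637)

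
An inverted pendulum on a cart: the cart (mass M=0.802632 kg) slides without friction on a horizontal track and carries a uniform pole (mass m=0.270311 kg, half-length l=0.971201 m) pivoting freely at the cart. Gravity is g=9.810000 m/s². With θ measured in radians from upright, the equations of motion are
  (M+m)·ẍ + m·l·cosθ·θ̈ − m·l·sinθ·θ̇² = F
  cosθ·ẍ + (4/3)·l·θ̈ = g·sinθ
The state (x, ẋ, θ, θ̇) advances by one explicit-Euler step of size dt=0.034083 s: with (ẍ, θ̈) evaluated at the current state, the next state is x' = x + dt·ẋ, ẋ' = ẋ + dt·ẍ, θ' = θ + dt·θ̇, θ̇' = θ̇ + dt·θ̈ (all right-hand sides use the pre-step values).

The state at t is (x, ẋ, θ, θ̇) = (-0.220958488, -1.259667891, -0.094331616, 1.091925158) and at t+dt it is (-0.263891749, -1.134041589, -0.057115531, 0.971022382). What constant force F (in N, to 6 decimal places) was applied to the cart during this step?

F = 3.057116 N

ẍ = (ẋ'−ẋ)/dt = (-1.134041589−-1.259667891)/0.034083 = 3.685893
θ̈ = (θ̇'−θ̇)/dt = (0.971022382−1.091925158)/0.034083 = -3.547304
sinθ=-0.094192, cosθ=0.995554
F = (M+m)·ẍ + m·l·cosθ·θ̈ − m·l·sinθ·θ̇² = 3.954753 + -0.927120 − -0.029483 = 3.057116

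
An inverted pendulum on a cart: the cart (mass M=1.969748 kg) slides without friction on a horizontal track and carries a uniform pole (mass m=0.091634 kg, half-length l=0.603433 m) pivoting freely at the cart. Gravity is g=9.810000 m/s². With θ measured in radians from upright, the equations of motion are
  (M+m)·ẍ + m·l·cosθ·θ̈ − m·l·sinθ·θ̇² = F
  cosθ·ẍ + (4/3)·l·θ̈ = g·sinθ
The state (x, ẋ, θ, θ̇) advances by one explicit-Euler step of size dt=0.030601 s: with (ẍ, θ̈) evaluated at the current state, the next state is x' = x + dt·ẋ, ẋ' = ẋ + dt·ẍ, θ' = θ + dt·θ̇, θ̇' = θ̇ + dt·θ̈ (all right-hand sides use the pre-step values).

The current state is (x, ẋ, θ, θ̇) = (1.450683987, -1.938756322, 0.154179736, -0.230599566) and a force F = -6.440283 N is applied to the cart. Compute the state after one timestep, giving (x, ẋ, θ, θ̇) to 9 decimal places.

(1.391356105, -2.039141565, 0.147123159, -0.050013555)

sinθ=0.153569617, cosθ=0.988137831
temp = (F + m·l·θ̇²·sinθ)/(M+m) = (-6.440283 + 0.000451552)/2.061382 = -3.124035937
θ̈ = (g·sinθ − cosθ·temp)/(l·(4/3 − m·cos²θ/(M+m))) = 5.901310789
ẍ = temp − m·l·θ̈·cosθ/(M+m) = -3.280456281
Euler: x'=1.450683987+0.030601·-1.938756322=1.391356105, ẋ'=-1.938756322+0.030601·-3.280456281=-2.039141565
       θ'=0.154179736+0.030601·-0.230599566=0.147123159, θ̇'=-0.230599566+0.030601·5.901310789=-0.050013555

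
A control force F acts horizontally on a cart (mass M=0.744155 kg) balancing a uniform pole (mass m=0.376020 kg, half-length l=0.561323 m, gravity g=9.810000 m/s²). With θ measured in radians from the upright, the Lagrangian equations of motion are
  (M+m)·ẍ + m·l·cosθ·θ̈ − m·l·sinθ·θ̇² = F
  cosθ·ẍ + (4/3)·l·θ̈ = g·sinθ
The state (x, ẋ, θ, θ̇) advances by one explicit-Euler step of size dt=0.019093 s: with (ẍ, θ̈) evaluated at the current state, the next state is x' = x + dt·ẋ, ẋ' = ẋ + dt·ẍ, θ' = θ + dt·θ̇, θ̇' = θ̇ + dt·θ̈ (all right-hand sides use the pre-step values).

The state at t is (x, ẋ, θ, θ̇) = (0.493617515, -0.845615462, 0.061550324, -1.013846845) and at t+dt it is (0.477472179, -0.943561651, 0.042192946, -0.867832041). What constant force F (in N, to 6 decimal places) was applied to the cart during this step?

F = -4.148687 N

ẍ = (ẋ'−ẋ)/dt = (-0.943561651−-0.845615462)/0.019093 = -5.129953
θ̈ = (θ̇'−θ̇)/dt = (-0.867832041−-1.013846845)/0.019093 = 7.647557
sinθ=0.061511, cosθ=0.998106
F = (M+m)·ẍ + m·l·cosθ·θ̈ − m·l·sinθ·θ̇² = -5.746445 + 1.611103 − 0.013345 = -4.148687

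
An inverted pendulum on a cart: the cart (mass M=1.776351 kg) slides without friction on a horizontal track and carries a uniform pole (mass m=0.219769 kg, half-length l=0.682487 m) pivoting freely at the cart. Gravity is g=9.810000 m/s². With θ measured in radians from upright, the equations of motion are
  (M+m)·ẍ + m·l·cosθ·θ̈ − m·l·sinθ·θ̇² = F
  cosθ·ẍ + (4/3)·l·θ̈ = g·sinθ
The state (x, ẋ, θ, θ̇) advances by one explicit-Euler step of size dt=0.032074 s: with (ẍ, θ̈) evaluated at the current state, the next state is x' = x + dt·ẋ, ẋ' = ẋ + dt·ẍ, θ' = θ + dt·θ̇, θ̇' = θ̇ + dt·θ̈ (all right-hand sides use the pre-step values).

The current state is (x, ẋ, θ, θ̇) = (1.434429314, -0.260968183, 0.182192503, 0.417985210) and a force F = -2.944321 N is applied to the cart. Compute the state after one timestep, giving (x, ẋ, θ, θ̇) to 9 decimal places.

sinθ=0.181186222, cosθ=0.983448806
temp = (F + m·l·θ̇²·sinθ)/(M+m) = (-2.944321 + 0.004747968)/1.996120 = -1.472643444
θ̈ = (g·sinθ − cosθ·temp)/(l·(4/3 − m·cos²θ/(M+m))) = 3.852468640
ẍ = temp − m·l·θ̈·cosθ/(M+m) = -1.757328742
Euler: x'=1.434429314+0.032074·-0.260968183=1.426059020, ẋ'=-0.260968183+0.032074·-1.757328742=-0.317332745
       θ'=0.182192503+0.032074·0.417985210=0.195598961, θ̇'=0.417985210+0.032074·3.852468640=0.541549289

(1.426059020, -0.317332745, 0.195598961, 0.541549289)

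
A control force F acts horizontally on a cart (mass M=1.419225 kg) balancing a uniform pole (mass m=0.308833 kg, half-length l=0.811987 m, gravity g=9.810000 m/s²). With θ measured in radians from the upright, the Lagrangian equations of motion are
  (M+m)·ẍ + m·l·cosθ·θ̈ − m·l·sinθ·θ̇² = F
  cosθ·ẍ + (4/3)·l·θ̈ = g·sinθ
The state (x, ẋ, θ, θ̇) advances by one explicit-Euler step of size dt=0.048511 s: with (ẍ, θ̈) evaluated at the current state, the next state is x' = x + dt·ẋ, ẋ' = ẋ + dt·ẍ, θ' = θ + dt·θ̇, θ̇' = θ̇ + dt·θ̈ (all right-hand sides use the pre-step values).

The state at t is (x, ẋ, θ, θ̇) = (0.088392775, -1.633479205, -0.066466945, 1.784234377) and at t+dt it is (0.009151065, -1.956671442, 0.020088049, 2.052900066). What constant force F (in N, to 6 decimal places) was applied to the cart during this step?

F = -10.073976 N

ẍ = (ẋ'−ẋ)/dt = (-1.956671442−-1.633479205)/0.048511 = -6.662246
θ̈ = (θ̇'−θ̇)/dt = (2.052900066−1.784234377)/0.048511 = 5.538243
sinθ=-0.066418, cosθ=0.997792
F = (M+m)·ẍ + m·l·cosθ·θ̈ − m·l·sinθ·θ̇² = -11.512748 + 1.385749 − -0.053023 = -10.073976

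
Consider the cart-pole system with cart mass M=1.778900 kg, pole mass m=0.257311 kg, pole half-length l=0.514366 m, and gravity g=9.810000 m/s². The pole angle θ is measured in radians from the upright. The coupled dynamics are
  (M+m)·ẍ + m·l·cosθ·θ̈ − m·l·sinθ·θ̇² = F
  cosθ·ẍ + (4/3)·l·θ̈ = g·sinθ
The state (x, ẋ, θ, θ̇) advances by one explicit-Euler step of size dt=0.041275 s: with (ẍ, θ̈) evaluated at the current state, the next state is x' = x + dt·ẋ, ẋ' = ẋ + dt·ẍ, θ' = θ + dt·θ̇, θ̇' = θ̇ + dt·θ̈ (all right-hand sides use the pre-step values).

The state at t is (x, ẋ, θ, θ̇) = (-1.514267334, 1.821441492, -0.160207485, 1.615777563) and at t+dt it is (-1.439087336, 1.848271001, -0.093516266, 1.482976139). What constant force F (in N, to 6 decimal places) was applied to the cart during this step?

F = 0.958309 N

ẍ = (ẋ'−ẋ)/dt = (1.848271001−1.821441492)/0.041275 = 0.650018
θ̈ = (θ̇'−θ̇)/dt = (1.482976139−1.615777563)/0.041275 = -3.217478
sinθ=-0.159523, cosθ=0.987194
F = (M+m)·ẍ + m·l·cosθ·θ̈ − m·l·sinθ·θ̇² = 1.323575 + -0.420387 − -0.055121 = 0.958309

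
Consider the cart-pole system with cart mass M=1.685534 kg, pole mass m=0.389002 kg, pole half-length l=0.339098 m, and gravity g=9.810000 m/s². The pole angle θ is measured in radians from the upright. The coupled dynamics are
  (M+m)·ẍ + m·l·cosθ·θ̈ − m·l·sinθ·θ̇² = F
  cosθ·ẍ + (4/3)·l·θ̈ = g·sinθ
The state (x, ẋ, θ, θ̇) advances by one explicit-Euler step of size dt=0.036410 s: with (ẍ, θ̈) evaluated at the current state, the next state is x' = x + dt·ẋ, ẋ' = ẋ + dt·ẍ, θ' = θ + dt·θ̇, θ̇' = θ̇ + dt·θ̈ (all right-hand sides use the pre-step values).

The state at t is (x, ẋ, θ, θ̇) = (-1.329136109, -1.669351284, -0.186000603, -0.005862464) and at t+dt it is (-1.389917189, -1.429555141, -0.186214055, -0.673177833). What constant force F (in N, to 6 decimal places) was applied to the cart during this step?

F = 11.286971 N

ẍ = (ẋ'−ẋ)/dt = (-1.429555141−-1.669351284)/0.036410 = 6.585997
θ̈ = (θ̇'−θ̇)/dt = (-0.673177833−-0.005862464)/0.036410 = -18.327805
sinθ=-0.184930, cosθ=0.982752
F = (M+m)·ẍ + m·l·cosθ·θ̈ − m·l·sinθ·θ̇² = 13.662887 + -2.375917 − -0.000001 = 11.286971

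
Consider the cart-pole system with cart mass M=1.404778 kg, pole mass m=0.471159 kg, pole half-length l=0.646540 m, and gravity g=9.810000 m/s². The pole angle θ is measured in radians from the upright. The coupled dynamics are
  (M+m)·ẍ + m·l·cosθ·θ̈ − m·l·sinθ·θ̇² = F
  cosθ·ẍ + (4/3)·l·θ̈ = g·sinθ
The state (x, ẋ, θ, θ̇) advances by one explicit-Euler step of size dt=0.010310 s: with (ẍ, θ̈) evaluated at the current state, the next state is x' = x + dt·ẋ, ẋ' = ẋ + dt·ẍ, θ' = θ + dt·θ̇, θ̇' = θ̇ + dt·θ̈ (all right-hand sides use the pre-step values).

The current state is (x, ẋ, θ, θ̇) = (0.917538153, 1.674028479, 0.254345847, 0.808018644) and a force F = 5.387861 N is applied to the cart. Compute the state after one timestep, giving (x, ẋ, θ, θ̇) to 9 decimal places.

sinθ=0.251612355, cosθ=0.967828096
temp = (F + m·l·θ̇²·sinθ)/(M+m) = (5.387861 + 0.050042341)/1.875937 = 2.898766505
θ̈ = (g·sinθ − cosθ·temp)/(l·(4/3 − m·cos²θ/(M+m))) = -0.474950148
ẍ = temp − m·l·θ̈·cosθ/(M+m) = 2.973409816
Euler: x'=0.917538153+0.010310·1.674028479=0.934797387, ẋ'=1.674028479+0.010310·2.973409816=1.704684334
       θ'=0.254345847+0.010310·0.808018644=0.262676519, θ̇'=0.808018644+0.010310·-0.474950148=0.803121908

(0.934797387, 1.704684334, 0.262676519, 0.803121908)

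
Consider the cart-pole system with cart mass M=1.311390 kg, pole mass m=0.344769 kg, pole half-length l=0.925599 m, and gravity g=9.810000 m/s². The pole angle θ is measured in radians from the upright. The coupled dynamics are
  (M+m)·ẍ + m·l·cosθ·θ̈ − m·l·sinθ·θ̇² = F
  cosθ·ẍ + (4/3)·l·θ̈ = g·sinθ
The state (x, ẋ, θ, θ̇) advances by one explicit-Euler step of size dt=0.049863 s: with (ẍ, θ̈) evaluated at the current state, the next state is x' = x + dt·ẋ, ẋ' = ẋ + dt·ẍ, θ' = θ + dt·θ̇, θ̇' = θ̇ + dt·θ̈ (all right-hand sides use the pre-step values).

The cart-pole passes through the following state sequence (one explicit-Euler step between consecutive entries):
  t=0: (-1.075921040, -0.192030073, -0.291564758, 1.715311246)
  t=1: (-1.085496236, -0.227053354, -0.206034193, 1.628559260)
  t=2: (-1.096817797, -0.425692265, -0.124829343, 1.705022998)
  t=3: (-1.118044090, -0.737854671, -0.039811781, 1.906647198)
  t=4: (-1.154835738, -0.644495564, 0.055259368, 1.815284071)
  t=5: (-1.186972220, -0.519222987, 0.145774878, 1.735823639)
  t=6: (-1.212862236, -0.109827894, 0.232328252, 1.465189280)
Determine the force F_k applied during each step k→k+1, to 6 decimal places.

step 0→1:
  ẍ = (ẋ'−ẋ)/dt = (-0.227053354−-0.192030073)/0.049863 = -0.702390
  θ̈ = (θ̇'−θ̇)/dt = (1.628559260−1.715311246)/0.049863 = -1.739807
  sinθ=-0.287451, cosθ=0.957795
  F = (M+m)·ẍ + m·l·cosθ·θ̈ − m·l·sinθ·θ̇² = -1.163270 + -0.531771 − -0.269899 = -1.425142
step 1→2:
  ẍ = (ẋ'−ẋ)/dt = (-0.425692265−-0.227053354)/0.049863 = -3.983694
  θ̈ = (θ̇'−θ̇)/dt = (1.705022998−1.628559260)/0.049863 = 1.533476
  sinθ=-0.204580, cosθ=0.978850
  F = (M+m)·ẍ + m·l·cosθ·θ̈ − m·l·sinθ·θ̇² = -6.597630 + 0.479010 − -0.173149 = -5.945471
step 2→3:
  ẍ = (ẋ'−ẋ)/dt = (-0.737854671−-0.425692265)/0.049863 = -6.260402
  θ̈ = (θ̇'−θ̇)/dt = (1.906647198−1.705022998)/0.049863 = 4.043563
  sinθ=-0.124505, cosθ=0.992219
  F = (M+m)·ẍ + m·l·cosθ·θ̈ − m·l·sinθ·θ̇² = -10.368220 + 1.280333 − -0.115505 = -8.972383
step 3→4:
  ẍ = (ẋ'−ẋ)/dt = (-0.644495564−-0.737854671)/0.049863 = 1.872312
  θ̈ = (θ̇'−θ̇)/dt = (1.815284071−1.906647198)/0.049863 = -1.832283
  sinθ=-0.039801, cosθ=0.999208
  F = (M+m)·ẍ + m·l·cosθ·θ̈ − m·l·sinθ·θ̇² = 3.100847 + -0.584251 − -0.046173 = 2.562769
step 4→5:
  ẍ = (ẋ'−ẋ)/dt = (-0.519222987−-0.644495564)/0.049863 = 2.512335
  θ̈ = (θ̇'−θ̇)/dt = (1.735823639−1.815284071)/0.049863 = -1.593575
  sinθ=0.055231, cosθ=0.998474
  F = (M+m)·ẍ + m·l·cosθ·θ̈ − m·l·sinθ·θ̇² = 4.160827 + -0.507762 − 0.058080 = 3.594985
step 5→6:
  ẍ = (ẋ'−ẋ)/dt = (-0.109827894−-0.519222987)/0.049863 = 8.210398
  θ̈ = (θ̇'−θ̇)/dt = (1.465189280−1.735823639)/0.049863 = -5.427559
  sinθ=0.145259, cosθ=0.989394
  F = (M+m)·ẍ + m·l·cosθ·θ̈ − m·l·sinθ·θ̇² = 13.597725 + -1.713660 − 0.139671 = 11.744394

F_0 = -1.425142 N
F_1 = -5.945471 N
F_2 = -8.972383 N
F_3 = 2.562769 N
F_4 = 3.594985 N
F_5 = 11.744394 N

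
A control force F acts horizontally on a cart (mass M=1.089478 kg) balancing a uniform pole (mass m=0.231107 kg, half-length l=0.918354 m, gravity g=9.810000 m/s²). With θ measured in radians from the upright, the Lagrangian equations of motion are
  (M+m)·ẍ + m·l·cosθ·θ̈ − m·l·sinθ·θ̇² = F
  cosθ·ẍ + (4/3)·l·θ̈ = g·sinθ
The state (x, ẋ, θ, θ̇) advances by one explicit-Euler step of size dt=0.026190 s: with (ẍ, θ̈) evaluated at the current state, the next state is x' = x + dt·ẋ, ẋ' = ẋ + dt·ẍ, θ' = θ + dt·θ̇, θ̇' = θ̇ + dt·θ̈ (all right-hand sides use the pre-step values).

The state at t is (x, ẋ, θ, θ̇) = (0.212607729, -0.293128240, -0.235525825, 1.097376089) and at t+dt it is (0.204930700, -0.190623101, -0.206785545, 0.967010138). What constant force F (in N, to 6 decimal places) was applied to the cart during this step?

F = 4.200994 N

ẍ = (ẋ'−ẋ)/dt = (-0.190623101−-0.293128240)/0.026190 = 3.913904
θ̈ = (θ̇'−θ̇)/dt = (0.967010138−1.097376089)/0.026190 = -4.977700
sinθ=-0.233354, cosθ=0.972392
F = (M+m)·ẍ + m·l·cosθ·θ̈ − m·l·sinθ·θ̇² = 5.168643 + -1.027290 − -0.059642 = 4.200994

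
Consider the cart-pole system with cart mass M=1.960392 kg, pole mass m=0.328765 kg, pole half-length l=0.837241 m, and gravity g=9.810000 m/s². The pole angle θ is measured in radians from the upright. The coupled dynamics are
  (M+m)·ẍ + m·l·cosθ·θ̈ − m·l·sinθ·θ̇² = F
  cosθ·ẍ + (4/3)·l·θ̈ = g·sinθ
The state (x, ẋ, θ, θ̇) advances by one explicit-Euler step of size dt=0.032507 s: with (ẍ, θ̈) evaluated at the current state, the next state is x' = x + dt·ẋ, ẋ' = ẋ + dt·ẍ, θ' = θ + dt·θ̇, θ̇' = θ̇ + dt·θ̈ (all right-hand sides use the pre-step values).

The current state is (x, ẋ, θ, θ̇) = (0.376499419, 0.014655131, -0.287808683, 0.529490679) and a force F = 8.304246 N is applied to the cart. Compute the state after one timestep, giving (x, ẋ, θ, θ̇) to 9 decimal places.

(0.376975813, 0.155572723, -0.270596529, 0.327362576)

sinθ=-0.283851724, cosθ=0.958868186
temp = (F + m·l·θ̇²·sinθ)/(M+m) = (8.304246 + -0.021905050)/2.289157 = 3.618074667
θ̈ = (g·sinθ − cosθ·temp)/(l·(4/3 − m·cos²θ/(M+m))) = -6.217986988
ẍ = temp − m·l·θ̈·cosθ/(M+m) = 4.334992203
Euler: x'=0.376499419+0.032507·0.014655131=0.376975813, ẋ'=0.014655131+0.032507·4.334992203=0.155572723
       θ'=-0.287808683+0.032507·0.529490679=-0.270596529, θ̇'=0.529490679+0.032507·-6.217986988=0.327362576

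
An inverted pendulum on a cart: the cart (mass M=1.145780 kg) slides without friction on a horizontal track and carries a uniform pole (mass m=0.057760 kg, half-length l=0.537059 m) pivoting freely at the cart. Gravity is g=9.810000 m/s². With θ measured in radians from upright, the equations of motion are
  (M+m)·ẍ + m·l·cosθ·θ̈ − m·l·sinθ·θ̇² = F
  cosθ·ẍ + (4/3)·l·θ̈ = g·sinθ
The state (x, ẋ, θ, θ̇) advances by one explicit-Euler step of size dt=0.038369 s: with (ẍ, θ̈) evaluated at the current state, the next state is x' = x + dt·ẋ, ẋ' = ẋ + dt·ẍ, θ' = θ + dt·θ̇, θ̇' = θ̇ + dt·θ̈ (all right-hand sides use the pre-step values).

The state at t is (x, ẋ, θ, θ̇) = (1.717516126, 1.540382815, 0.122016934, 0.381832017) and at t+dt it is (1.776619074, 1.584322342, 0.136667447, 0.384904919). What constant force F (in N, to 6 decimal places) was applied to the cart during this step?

ẍ = (ẋ'−ẋ)/dt = (1.584322342−1.540382815)/0.038369 = 1.145183
θ̈ = (θ̇'−θ̇)/dt = (0.384904919−0.381832017)/0.038369 = 0.080088
sinθ=0.121714, cosθ=0.992565
F = (M+m)·ẍ + m·l·cosθ·θ̈ − m·l·sinθ·θ̇² = 1.378274 + 0.002466 − 0.000550 = 1.380189

F = 1.380189 N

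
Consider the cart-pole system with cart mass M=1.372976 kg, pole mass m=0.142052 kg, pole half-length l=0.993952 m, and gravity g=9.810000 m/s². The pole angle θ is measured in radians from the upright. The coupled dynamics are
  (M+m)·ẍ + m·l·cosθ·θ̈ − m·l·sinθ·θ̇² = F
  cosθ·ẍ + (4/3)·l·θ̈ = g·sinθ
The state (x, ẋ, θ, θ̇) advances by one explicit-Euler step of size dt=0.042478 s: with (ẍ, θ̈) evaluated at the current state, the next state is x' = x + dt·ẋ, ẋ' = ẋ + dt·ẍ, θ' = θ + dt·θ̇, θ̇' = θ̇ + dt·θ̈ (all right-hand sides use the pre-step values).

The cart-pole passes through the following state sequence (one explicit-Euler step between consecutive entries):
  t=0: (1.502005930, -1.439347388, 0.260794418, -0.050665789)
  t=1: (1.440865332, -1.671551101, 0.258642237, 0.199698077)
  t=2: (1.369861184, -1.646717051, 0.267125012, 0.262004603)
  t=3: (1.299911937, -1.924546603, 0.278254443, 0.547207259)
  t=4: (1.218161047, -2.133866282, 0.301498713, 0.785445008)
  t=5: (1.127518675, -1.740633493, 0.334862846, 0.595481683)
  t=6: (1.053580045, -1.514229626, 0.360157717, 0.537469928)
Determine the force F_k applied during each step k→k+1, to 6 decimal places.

F_0 = -7.477867 N
F_1 = 1.084508 N
F_2 = -8.997312 N
F_3 = -6.715825 N
F_4 = 13.396307 N
F_5 = 7.876392 N

step 0→1:
  ẍ = (ẋ'−ẋ)/dt = (-1.671551101−-1.439347388)/0.042478 = -5.466446
  θ̈ = (θ̇'−θ̇)/dt = (0.199698077−-0.050665789)/0.042478 = 5.893965
  sinθ=0.257848, cosθ=0.966185
  F = (M+m)·ẍ + m·l·cosθ·θ̈ − m·l·sinθ·θ̇² = -8.281819 + 0.804046 − 0.000093 = -7.477867
step 1→2:
  ẍ = (ẋ'−ẋ)/dt = (-1.646717051−-1.671551101)/0.042478 = 0.584633
  θ̈ = (θ̇'−θ̇)/dt = (0.262004603−0.199698077)/0.042478 = 1.466795
  sinθ=0.255768, cosθ=0.966738
  F = (M+m)·ẍ + m·l·cosθ·θ̈ − m·l·sinθ·θ̇² = 0.885736 + 0.200212 − 0.001440 = 1.084508
step 2→3:
  ẍ = (ẋ'−ẋ)/dt = (-1.924546603−-1.646717051)/0.042478 = -6.540552
  θ̈ = (θ̇'−θ̇)/dt = (0.547207259−0.262004603)/0.042478 = 6.714126
  sinθ=0.263960, cosθ=0.964534
  F = (M+m)·ẍ + m·l·cosθ·θ̈ − m·l·sinθ·θ̇² = -9.909119 + 0.914365 − 0.002558 = -8.997312
step 3→4:
  ẍ = (ẋ'−ẋ)/dt = (-2.133866282−-1.924546603)/0.042478 = -4.927720
  θ̈ = (θ̇'−θ̇)/dt = (0.785445008−0.547207259)/0.042478 = 5.608497
  sinθ=0.274678, cosθ=0.961536
  F = (M+m)·ẍ + m·l·cosθ·θ̈ − m·l·sinθ·θ̇² = -7.465633 + 0.761421 − 0.011613 = -6.715825
step 4→5:
  ẍ = (ẋ'−ẋ)/dt = (-1.740633493−-2.133866282)/0.042478 = 9.257328
  θ̈ = (θ̇'−θ̇)/dt = (0.595481683−0.785445008)/0.042478 = -4.472040
  sinθ=0.296952, cosθ=0.954893
  F = (M+m)·ẍ + m·l·cosθ·θ̈ − m·l·sinθ·θ̇² = 14.025111 + -0.602938 − 0.025866 = 13.396307
step 5→6:
  ẍ = (ẋ'−ẋ)/dt = (-1.514229626−-1.740633493)/0.042478 = 5.329909
  θ̈ = (θ̇'−θ̇)/dt = (0.537469928−0.595481683)/0.042478 = -1.365689
  sinθ=0.328640, cosθ=0.944455
  F = (M+m)·ẍ + m·l·cosθ·θ̈ − m·l·sinθ·θ̇² = 8.074961 + -0.182115 − 0.016454 = 7.876392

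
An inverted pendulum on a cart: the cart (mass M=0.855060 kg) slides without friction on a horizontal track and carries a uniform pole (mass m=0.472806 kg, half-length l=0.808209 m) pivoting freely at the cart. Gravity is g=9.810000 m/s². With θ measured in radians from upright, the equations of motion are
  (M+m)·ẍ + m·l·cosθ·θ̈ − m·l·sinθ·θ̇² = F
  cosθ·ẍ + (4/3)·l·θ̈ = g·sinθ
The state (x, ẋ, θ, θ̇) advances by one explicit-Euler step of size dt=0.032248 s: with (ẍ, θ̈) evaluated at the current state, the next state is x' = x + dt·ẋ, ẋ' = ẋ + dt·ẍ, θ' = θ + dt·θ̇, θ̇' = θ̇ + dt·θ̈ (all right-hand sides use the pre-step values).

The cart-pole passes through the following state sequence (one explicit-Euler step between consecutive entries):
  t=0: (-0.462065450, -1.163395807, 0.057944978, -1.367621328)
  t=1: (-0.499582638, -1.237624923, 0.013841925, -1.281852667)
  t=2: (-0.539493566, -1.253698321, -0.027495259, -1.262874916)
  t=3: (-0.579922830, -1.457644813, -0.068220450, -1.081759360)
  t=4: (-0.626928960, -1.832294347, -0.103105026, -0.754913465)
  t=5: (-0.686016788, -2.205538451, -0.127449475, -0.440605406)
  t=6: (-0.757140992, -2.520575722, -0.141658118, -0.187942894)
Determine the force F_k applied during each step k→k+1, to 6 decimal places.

step 0→1:
  ẍ = (ẋ'−ẋ)/dt = (-1.237624923−-1.163395807)/0.032248 = -2.301821
  θ̈ = (θ̇'−θ̇)/dt = (-1.281852667−-1.367621328)/0.032248 = 2.659658
  sinθ=0.057913, cosθ=0.998322
  F = (M+m)·ẍ + m·l·cosθ·θ̈ − m·l·sinθ·θ̇² = -3.056510 + 1.014619 − 0.041391 = -2.083282
step 1→2:
  ẍ = (ẋ'−ẋ)/dt = (-1.253698321−-1.237624923)/0.032248 = -0.498431
  θ̈ = (θ̇'−θ̇)/dt = (-1.262874916−-1.281852667)/0.032248 = 0.588494
  sinθ=0.013841, cosθ=0.999904
  F = (M+m)·ẍ + m·l·cosθ·θ̈ − m·l·sinθ·θ̇² = -0.661849 + 0.224857 − 0.008691 = -0.445683
step 2→3:
  ẍ = (ẋ'−ẋ)/dt = (-1.457644813−-1.253698321)/0.032248 = -6.324314
  θ̈ = (θ̇'−θ̇)/dt = (-1.081759360−-1.262874916)/0.032248 = 5.616335
  sinθ=-0.027492, cosθ=0.999622
  F = (M+m)·ẍ + m·l·cosθ·θ̈ − m·l·sinθ·θ̇² = -8.397842 + 2.145337 − -0.016754 = -6.235751
step 3→4:
  ẍ = (ẋ'−ẋ)/dt = (-1.832294347−-1.457644813)/0.032248 = -11.617760
  θ̈ = (θ̇'−θ̇)/dt = (-0.754913465−-1.081759360)/0.032248 = 10.135385
  sinθ=-0.068168, cosθ=0.997674
  F = (M+m)·ẍ + m·l·cosθ·θ̈ − m·l·sinθ·θ̇² = -15.426829 + 3.863986 − -0.030482 = -11.532361
step 4→5:
  ẍ = (ẋ'−ẋ)/dt = (-2.205538451−-1.832294347)/0.032248 = -11.574178
  θ̈ = (θ̇'−θ̇)/dt = (-0.440605406−-0.754913465)/0.032248 = 9.746591
  sinθ=-0.102922, cosθ=0.994689
  F = (M+m)·ẍ + m·l·cosθ·θ̈ − m·l·sinθ·θ̇² = -15.368958 + 3.704647 − -0.022414 = -11.641897
step 5→6:
  ẍ = (ẋ'−ẋ)/dt = (-2.520575722−-2.205538451)/0.032248 = -9.769203
  θ̈ = (θ̇'−θ̇)/dt = (-0.187942894−-0.440605406)/0.032248 = 7.834982
  sinθ=-0.127105, cosθ=0.991889
  F = (M+m)·ẍ + m·l·cosθ·θ̈ − m·l·sinθ·θ̇² = -12.972193 + 2.969668 − -0.009429 = -9.993096

F_0 = -2.083282 N
F_1 = -0.445683 N
F_2 = -6.235751 N
F_3 = -11.532361 N
F_4 = -11.641897 N
F_5 = -9.993096 N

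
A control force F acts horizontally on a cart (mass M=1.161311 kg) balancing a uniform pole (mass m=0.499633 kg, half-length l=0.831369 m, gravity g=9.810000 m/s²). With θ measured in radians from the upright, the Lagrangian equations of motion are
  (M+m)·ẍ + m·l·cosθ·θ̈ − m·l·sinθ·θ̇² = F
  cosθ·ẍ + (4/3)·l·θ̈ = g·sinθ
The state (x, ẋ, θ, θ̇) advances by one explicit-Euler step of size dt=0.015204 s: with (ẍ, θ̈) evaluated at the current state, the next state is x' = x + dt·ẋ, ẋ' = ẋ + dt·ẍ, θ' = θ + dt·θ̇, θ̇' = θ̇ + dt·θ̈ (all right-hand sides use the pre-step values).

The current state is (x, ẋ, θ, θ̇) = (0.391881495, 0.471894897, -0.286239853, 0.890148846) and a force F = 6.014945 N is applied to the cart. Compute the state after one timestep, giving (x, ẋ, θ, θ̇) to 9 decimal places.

(0.399056185, 0.551810886, -0.272706030, 0.782997140)

sinθ=-0.282347074, cosθ=0.959312321
temp = (F + m·l·θ̇²·sinθ)/(M+m) = (6.014945 + -0.092929478)/1.660944 = 3.565451648
θ̈ = (g·sinθ − cosθ·temp)/(l·(4/3 − m·cos²θ/(M+m))) = -7.047599710
ẍ = temp − m·l·θ̈·cosθ/(M+m) = 5.256247614
Euler: x'=0.391881495+0.015204·0.471894897=0.399056185, ẋ'=0.471894897+0.015204·5.256247614=0.551810886
       θ'=-0.286239853+0.015204·0.890148846=-0.272706030, θ̇'=0.890148846+0.015204·-7.047599710=0.782997140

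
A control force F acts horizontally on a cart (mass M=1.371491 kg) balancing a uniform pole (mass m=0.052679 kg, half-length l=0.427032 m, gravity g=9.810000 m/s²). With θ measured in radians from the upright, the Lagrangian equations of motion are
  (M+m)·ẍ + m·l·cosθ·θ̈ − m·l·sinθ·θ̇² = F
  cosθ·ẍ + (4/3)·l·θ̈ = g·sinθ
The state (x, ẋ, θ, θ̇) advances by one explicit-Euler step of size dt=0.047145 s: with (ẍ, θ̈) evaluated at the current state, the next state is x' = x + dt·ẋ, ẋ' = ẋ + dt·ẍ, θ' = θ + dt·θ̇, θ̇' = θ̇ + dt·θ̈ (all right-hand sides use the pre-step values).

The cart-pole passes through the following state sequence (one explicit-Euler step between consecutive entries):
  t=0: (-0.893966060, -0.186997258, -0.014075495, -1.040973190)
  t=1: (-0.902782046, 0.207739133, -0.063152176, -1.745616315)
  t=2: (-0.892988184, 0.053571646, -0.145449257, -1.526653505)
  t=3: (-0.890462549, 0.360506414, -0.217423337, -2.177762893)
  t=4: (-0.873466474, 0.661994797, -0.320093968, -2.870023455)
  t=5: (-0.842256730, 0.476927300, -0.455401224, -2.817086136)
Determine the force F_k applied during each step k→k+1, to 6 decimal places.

step 0→1:
  ẍ = (ẋ'−ẋ)/dt = (0.207739133−-0.186997258)/0.047145 = 8.372816
  θ̈ = (θ̇'−θ̇)/dt = (-1.745616315−-1.040973190)/0.047145 = -14.946296
  sinθ=-0.014075, cosθ=0.999901
  F = (M+m)·ẍ + m·l·cosθ·θ̈ − m·l·sinθ·θ̇² = 11.924313 + -0.336193 − -0.000343 = 11.588463
step 1→2:
  ẍ = (ẋ'−ẋ)/dt = (0.053571646−0.207739133)/0.047145 = -3.270071
  θ̈ = (θ̇'−θ̇)/dt = (-1.526653505−-1.745616315)/0.047145 = 4.644455
  sinθ=-0.063110, cosθ=0.998007
  F = (M+m)·ẍ + m·l·cosθ·θ̈ − m·l·sinθ·θ̇² = -4.657137 + 0.104272 − -0.004326 = -4.548539
step 2→3:
  ẍ = (ẋ'−ẋ)/dt = (0.360506414−0.053571646)/0.047145 = 6.510442
  θ̈ = (θ̇'−θ̇)/dt = (-2.177762893−-1.526653505)/0.047145 = -13.810783
  sinθ=-0.144937, cosθ=0.989441
  F = (M+m)·ẍ + m·l·cosθ·θ̈ − m·l·sinθ·θ̇² = 9.271976 + -0.307402 − -0.007599 = 8.972173
step 3→4:
  ẍ = (ẋ'−ẋ)/dt = (0.661994797−0.360506414)/0.047145 = 6.394917
  θ̈ = (θ̇'−θ̇)/dt = (-2.870023455−-2.177762893)/0.047145 = -14.683648
  sinθ=-0.215714, cosθ=0.976457
  F = (M+m)·ẍ + m·l·cosθ·θ̈ − m·l·sinθ·θ̇² = 9.107450 + -0.322541 − -0.023014 = 8.807923
step 4→5:
  ẍ = (ẋ'−ẋ)/dt = (0.476927300−0.661994797)/0.047145 = -3.925496
  θ̈ = (θ̇'−θ̇)/dt = (-2.817086136−-2.870023455)/0.047145 = 1.122862
  sinθ=-0.314656, cosθ=0.949206
  F = (M+m)·ẍ + m·l·cosθ·θ̈ − m·l·sinθ·θ̇² = -5.590573 + 0.023976 − -0.058305 = -5.508292

F_0 = 11.588463 N
F_1 = -4.548539 N
F_2 = 8.972173 N
F_3 = 8.807923 N
F_4 = -5.508292 N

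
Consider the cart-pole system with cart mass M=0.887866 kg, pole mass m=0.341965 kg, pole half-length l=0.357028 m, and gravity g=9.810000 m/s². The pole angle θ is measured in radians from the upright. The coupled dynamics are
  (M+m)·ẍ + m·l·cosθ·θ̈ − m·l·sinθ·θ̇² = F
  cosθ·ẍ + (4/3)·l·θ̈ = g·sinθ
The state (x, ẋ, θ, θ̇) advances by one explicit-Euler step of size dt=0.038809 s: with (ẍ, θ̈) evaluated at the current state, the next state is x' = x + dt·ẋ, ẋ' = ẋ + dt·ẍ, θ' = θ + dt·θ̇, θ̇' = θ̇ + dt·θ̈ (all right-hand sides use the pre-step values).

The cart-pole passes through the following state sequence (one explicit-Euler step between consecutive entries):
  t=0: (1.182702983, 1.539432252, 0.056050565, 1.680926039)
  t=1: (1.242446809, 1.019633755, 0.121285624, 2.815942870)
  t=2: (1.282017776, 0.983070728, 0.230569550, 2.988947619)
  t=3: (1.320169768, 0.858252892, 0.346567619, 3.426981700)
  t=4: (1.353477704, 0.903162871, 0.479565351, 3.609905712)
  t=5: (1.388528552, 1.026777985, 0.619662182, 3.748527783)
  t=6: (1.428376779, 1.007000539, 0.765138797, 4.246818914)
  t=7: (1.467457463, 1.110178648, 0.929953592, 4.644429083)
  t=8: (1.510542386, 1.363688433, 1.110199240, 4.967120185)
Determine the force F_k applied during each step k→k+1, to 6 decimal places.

F_0 = -12.926293 N
F_1 = -0.735524 N
F_2 = -2.863097 N
F_3 = 1.477379 N
F_4 = 3.570097 N
F_5 = -0.346920 N
F_6 = 2.646707 N
F_7 = 6.529427 N

step 0→1:
  ẍ = (ẋ'−ẋ)/dt = (1.019633755−1.539432252)/0.038809 = -13.393762
  θ̈ = (θ̇'−θ̇)/dt = (2.815942870−1.680926039)/0.038809 = 29.246227
  sinθ=0.056021, cosθ=0.998430
  F = (M+m)·ẍ + m·l·cosθ·θ̈ − m·l·sinθ·θ̇² = -16.472063 + 3.565096 − 0.019326 = -12.926293
step 1→2:
  ẍ = (ẋ'−ẋ)/dt = (0.983070728−1.019633755)/0.038809 = -0.942128
  θ̈ = (θ̇'−θ̇)/dt = (2.988947619−2.815942870)/0.038809 = 4.457851
  sinθ=0.120988, cosθ=0.992654
  F = (M+m)·ẍ + m·l·cosθ·θ̈ − m·l·sinθ·θ̇² = -1.158658 + 0.540266 − 0.117132 = -0.735524
step 2→3:
  ẍ = (ẋ'−ẋ)/dt = (0.858252892−0.983070728)/0.038809 = -3.216209
  θ̈ = (θ̇'−θ̇)/dt = (3.426981700−2.988947619)/0.038809 = 11.286920
  sinθ=0.228532, cosθ=0.973536
  F = (M+m)·ẍ + m·l·cosθ·θ̈ − m·l·sinθ·θ̇² = -3.955393 + 1.341565 − 0.249269 = -2.863097
step 3→4:
  ẍ = (ẋ'−ẋ)/dt = (0.903162871−0.858252892)/0.038809 = 1.157205
  θ̈ = (θ̇'−θ̇)/dt = (3.609905712−3.426981700)/0.038809 = 4.713443
  sinθ=0.339672, cosθ=0.940544
  F = (M+m)·ẍ + m·l·cosθ·θ̈ − m·l·sinθ·θ̇² = 1.423167 + 0.541254 − 0.487042 = 1.477379
step 4→5:
  ẍ = (ẋ'−ẋ)/dt = (1.026777985−0.903162871)/0.038809 = 3.185218
  θ̈ = (θ̇'−θ̇)/dt = (3.748527783−3.609905712)/0.038809 = 3.571905
  sinθ=0.461394, cosθ=0.887196
  F = (M+m)·ẍ + m·l·cosθ·θ̈ − m·l·sinθ·θ̇² = 3.917279 + 0.386904 − 0.734086 = 3.570097
step 5→6:
  ẍ = (ẋ'−ẋ)/dt = (1.007000539−1.026777985)/0.038809 = -0.509610
  θ̈ = (θ̇'−θ̇)/dt = (4.246818914−3.748527783)/0.038809 = 12.839577
  sinθ=0.580760, cosθ=0.814075
  F = (M+m)·ẍ + m·l·cosθ·θ̈ − m·l·sinθ·θ̇² = -0.626734 + 1.276142 − 0.996328 = -0.346920
step 6→7:
  ẍ = (ẋ'−ẋ)/dt = (1.110178648−1.007000539)/0.038809 = 2.658613
  θ̈ = (θ̇'−θ̇)/dt = (4.644429083−4.246818914)/0.038809 = 10.245308
  sinθ=0.692637, cosθ=0.721286
  F = (M+m)·ẍ + m·l·cosθ·θ̈ − m·l·sinθ·θ̇² = 3.269645 + 0.902229 − 1.525166 = 2.646707
step 7→8:
  ẍ = (ẋ'−ẋ)/dt = (1.363688433−1.110178648)/0.038809 = 6.532242
  θ̈ = (θ̇'−θ̇)/dt = (4.967120185−4.644429083)/0.038809 = 8.314852
  sinθ=0.801592, cosθ=0.597871
  F = (M+m)·ẍ + m·l·cosθ·θ̈ − m·l·sinθ·θ̇² = 8.033554 + 0.606940 − 2.111067 = 6.529427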